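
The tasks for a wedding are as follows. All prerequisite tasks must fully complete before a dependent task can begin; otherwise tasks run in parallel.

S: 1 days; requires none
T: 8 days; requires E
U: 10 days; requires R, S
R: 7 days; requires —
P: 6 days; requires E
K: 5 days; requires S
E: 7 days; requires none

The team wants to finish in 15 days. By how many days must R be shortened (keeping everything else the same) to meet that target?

2

Current finish: 17 days; target: 15.
R is on every critical path, so each day cut from R cuts the finish by one (this holds down to a finish of 15).
Need 17 − 15 = 2 days off R → R becomes 5 days, finish becomes 15.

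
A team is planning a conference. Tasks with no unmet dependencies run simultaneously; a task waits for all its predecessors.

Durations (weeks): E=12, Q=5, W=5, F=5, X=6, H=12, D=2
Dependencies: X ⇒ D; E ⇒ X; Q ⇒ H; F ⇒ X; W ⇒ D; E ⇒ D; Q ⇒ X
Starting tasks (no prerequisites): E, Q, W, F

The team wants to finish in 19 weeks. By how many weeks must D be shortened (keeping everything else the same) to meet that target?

1

Current finish: 20 weeks; target: 19.
D is on every critical path, so each week cut from D cuts the finish by one (this holds down to a finish of 19).
Need 20 − 19 = 1 week off D → D becomes 1 week, finish becomes 19.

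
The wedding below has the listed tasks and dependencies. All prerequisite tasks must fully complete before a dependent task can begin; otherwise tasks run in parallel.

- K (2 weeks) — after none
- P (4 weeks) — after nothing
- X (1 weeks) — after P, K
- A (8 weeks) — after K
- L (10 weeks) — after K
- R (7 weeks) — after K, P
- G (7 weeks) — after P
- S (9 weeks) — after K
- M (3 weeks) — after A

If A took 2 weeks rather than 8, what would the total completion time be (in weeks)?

Baseline: K→A→M = 2+8+3 = 13 → 13 weeks.
A lies on that path, so at 2 weeks the path becomes 7 weeks.
New critical path: K→L = 2+10 = 12 ⇒ 12 weeks.

12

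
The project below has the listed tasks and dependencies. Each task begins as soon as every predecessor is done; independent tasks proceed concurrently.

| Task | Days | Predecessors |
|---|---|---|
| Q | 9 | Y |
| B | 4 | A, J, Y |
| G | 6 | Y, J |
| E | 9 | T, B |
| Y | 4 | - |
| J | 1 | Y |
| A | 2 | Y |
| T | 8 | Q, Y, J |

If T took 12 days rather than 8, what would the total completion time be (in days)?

34

Critical path before the change: Y→Q→T→E = 4+9+8+9 = 30 giving 30 days.
T is on the critical path; changing it to 12 makes that path 34 days.
That remains the longest chain; total 34 days.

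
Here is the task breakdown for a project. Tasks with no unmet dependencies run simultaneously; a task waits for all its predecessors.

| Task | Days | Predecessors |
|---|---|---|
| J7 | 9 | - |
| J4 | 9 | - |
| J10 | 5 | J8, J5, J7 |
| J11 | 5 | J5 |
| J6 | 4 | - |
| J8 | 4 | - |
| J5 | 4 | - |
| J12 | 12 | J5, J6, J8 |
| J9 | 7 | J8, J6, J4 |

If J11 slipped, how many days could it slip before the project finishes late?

Critical path: J4→J9 = 9+7 = 16, so the finish is 16 days.
The longest chain containing J11 totals 9 days.
Float = 16 − 9 = 7.

7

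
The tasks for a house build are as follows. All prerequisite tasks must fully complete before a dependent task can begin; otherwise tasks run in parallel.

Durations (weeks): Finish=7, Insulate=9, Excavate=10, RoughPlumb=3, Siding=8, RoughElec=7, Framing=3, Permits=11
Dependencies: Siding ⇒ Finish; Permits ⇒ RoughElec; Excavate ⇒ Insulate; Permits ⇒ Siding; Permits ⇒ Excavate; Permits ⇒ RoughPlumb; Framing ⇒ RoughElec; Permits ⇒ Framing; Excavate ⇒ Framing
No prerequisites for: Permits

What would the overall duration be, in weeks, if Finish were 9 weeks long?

31

Critical path before the change: Permits→Excavate→Framing→RoughElec = 11+10+3+7 = 31 giving 31 weeks.
Finish is off the critical path — its longest chain is 26 weeks, giving 5 of slack.
No other chain overtakes it, so the finish is 31 weeks.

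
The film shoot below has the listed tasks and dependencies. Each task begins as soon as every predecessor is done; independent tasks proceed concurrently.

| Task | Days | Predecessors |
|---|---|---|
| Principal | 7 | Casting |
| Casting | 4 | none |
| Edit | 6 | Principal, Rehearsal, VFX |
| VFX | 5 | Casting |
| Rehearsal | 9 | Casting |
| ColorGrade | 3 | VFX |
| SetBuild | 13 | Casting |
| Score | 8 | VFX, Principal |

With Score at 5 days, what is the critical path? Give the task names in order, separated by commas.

Critical path before the change: Casting→Principal→Score = 4+7+8 = 19 giving 19 days.
Since Score is critical, the -3 change carries straight to that chain (now 16 days).
New critical path: Casting→Rehearsal→Edit = 4+9+6 = 19 ⇒ 19 days.

Casting, Rehearsal, Edit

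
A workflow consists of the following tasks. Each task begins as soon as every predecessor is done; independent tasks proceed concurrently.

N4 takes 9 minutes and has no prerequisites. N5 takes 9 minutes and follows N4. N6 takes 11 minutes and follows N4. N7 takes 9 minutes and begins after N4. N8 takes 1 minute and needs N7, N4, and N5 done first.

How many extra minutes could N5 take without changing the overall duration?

Critical path: N4→N6 = 9+11 = 20, so the finish is 20 minutes.
Longest path through N5: 19 minutes (earliest finish 18, latest finish 19).
Slack of N5 = 10 − 9 = 1 minute.

1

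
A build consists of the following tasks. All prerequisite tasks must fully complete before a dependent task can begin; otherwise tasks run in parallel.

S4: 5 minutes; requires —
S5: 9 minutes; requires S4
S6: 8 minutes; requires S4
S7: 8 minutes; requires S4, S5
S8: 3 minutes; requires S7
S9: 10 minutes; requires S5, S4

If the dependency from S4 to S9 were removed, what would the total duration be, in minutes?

Before: longest chain S4→S5→S7→S8 = 5+9+8+3 = 25, finish 25.
Dropping S4→S9 doesn't change S9's earliest start (14); another predecessor still binds.
The longest chain is now S4→S5→S7→S8 = 5+9+8+3 = 25, so the plan takes 25 minutes.

25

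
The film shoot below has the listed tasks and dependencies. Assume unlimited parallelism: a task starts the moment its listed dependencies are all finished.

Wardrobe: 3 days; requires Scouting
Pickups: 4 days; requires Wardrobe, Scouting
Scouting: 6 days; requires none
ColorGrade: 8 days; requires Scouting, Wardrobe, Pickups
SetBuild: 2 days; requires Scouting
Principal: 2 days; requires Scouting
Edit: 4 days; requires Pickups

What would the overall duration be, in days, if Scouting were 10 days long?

25

The binding path is Scouting→Wardrobe→Pickups→ColorGrade = 6+3+4+8 = 21; finish at 21 days.
Since Scouting is critical, the +4 change carries straight to that chain (now 25 days).
That remains the longest chain; total 25 days.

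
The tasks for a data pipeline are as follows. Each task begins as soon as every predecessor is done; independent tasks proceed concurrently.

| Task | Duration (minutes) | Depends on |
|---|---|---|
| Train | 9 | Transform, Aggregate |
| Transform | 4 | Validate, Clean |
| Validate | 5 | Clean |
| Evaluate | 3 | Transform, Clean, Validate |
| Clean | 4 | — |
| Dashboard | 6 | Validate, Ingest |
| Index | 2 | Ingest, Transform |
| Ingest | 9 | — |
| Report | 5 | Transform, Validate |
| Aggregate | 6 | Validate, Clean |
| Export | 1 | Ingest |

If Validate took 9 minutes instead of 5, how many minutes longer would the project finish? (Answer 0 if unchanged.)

Baseline: Clean→Validate→Aggregate→Train = 4+5+6+9 = 24 → 24 minutes.
Since Validate is critical, the +4 change carries straight to that chain (now 28 minutes).
The critical path is still Clean→Validate→Aggregate→Train; finish is now 28 minutes.
Change in finish: 28 − 24 = +4 minutes.

4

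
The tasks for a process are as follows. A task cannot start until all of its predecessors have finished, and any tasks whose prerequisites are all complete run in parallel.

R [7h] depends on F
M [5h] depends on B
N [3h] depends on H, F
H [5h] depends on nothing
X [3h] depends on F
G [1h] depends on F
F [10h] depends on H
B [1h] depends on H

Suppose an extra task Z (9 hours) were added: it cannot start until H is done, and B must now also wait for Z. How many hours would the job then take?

22

Originally the job takes 22 hours.
With Z inserted, B now waits for max(H, Z).
New critical path: H→F→R = 5+10+7 = 22 ⇒ 22 hours.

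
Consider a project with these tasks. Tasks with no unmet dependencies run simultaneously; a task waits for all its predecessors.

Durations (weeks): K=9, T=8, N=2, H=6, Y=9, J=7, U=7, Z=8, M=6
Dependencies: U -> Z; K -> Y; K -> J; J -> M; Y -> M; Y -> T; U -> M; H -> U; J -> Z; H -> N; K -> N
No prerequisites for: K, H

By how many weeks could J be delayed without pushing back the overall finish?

K→Y→T = 9+9+8 = 26 sets the makespan at 26 weeks.
Longest path through J: 24 weeks (earliest finish 16, latest finish 18).
Float = 26 − 24 = 2.

2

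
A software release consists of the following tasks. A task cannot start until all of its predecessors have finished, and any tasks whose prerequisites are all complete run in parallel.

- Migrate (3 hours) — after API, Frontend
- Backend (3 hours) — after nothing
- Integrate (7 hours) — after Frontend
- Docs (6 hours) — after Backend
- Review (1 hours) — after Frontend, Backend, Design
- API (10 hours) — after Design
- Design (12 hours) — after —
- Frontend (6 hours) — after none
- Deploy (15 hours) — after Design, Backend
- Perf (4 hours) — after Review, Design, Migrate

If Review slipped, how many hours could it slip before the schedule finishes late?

Critical path: Design→API→Migrate→Perf = 12+10+3+4 = 29, so the finish is 29 hours.
Review finishes as early as 13 and must finish by 25.
Slack of Review = 24 − 12 = 12 hours.

12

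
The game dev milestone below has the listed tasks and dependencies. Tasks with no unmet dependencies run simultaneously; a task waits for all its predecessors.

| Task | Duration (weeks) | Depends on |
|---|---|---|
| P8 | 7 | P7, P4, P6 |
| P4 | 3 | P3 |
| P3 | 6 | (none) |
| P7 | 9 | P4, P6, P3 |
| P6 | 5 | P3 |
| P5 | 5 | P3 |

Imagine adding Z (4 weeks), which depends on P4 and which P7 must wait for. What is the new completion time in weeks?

29

Originally the schedule takes 27 weeks.
With Z inserted, P7 now waits for max(P4, P6, P3, Z).
New critical path: P3→P4→Z→P7→P8 = 6+3+4+9+7 = 29 ⇒ 29 weeks.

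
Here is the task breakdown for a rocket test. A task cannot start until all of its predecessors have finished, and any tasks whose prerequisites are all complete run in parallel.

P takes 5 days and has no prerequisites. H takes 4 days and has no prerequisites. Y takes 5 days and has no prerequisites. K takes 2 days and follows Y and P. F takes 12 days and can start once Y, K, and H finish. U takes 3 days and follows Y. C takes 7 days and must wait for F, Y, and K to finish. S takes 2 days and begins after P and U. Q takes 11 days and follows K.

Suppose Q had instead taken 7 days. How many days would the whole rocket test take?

As given, the longest chain is P→K→F→C = 5+2+12+7 = 26, so the finish is 26 days.
Q has 8 days of float (longest path through it is 18).
The critical path is still P→K→F→C; finish is now 26 days.

26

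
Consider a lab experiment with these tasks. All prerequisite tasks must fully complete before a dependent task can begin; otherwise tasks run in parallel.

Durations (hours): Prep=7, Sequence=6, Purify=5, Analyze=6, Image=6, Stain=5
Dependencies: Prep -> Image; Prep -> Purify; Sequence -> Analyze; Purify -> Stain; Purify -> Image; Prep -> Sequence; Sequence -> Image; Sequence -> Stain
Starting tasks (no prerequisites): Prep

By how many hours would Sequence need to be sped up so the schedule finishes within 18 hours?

1

Current finish: 19 hours; target: 18.
Sequence is on every critical path, so each hour cut from Sequence cuts the finish by one (this holds down to a finish of 18).
Need 19 − 18 = 1 hour off Sequence → Sequence becomes 5 hours, finish becomes 18.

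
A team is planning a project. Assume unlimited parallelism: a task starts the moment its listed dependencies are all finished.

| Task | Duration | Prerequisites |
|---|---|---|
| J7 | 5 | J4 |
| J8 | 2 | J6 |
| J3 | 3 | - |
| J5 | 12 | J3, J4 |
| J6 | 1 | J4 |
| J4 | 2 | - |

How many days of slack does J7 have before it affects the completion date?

Critical path: J3→J5 = 3+12 = 15, so the finish is 15 days.
Longest path through J7: 7 days (earliest finish 7, latest finish 15).
Float = 15 − 7 = 8.

8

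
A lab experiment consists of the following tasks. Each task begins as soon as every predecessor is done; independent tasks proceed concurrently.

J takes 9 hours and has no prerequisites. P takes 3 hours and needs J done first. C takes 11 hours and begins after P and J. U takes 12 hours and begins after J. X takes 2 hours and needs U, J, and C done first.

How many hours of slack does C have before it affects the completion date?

0

Critical path: J→P→C→X = 9+3+11+2 = 25, so the finish is 25 hours.
C finishes as early as 23 and must finish by 23.
Float = 25 − 25 = 0.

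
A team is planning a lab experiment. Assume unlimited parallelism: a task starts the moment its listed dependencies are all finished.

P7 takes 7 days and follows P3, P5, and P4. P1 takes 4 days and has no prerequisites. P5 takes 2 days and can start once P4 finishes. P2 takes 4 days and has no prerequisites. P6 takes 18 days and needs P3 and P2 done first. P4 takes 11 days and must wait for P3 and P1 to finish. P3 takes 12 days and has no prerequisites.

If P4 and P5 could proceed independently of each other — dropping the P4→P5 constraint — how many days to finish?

30

Before: longest chain P3→P4→P5→P7 = 12+11+2+7 = 32, finish 32.
Without P4→P5, P5's earliest start moves from 23 to 0.
New critical path: P3→P4→P7 = 12+11+7 = 30 ⇒ 30 days.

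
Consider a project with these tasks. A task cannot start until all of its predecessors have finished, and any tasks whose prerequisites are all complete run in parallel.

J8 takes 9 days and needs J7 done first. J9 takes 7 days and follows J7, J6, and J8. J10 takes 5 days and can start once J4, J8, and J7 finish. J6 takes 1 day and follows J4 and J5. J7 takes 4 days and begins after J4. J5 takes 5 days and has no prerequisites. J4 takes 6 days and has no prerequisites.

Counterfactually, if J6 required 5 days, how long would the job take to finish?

Baseline: J4→J7→J8→J9 = 6+4+9+7 = 26 → 26 days.
The longest path through J6 is only 14 days, so J6 has float 12.
That remains the longest chain; total 26 days.

26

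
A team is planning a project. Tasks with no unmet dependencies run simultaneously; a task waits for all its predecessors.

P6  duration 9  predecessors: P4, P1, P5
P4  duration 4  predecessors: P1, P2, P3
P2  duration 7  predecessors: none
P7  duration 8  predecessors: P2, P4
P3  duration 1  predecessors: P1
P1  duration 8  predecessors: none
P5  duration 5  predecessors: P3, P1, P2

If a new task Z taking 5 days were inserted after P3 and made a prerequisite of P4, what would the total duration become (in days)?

Originally the job takes 23 days.
With Z inserted, P4 now waits for max(P1, P2, P3, Z).
New critical path: P1→P3→Z→P4→P6 = 8+1+5+4+9 = 27 ⇒ 27 days.

27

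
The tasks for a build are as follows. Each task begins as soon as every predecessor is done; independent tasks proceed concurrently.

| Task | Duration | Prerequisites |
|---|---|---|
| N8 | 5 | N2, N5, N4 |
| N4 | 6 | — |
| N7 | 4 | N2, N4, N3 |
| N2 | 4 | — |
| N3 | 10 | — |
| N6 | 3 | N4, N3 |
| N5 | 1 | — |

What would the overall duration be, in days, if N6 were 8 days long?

18

Critical path before the change: N3→N7 = 10+4 = 14 giving 14 days.
The longest path through N6 is only 13 days, so N6 has float 1.
Now N3→N6 = 10+8 = 18 is longest, so the finish becomes 18 days.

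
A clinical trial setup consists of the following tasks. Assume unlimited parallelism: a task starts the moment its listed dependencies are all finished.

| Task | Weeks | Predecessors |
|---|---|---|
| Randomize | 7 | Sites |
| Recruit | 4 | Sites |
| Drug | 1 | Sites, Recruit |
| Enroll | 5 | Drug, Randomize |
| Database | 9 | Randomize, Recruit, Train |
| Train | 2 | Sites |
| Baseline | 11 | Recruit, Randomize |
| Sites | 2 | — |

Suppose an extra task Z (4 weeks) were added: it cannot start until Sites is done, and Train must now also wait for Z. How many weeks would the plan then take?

20

Originally the plan takes 20 weeks.
With Z inserted, Train now waits for max(Sites, Z).
New critical path: Sites→Randomize→Baseline = 2+7+11 = 20 ⇒ 20 weeks.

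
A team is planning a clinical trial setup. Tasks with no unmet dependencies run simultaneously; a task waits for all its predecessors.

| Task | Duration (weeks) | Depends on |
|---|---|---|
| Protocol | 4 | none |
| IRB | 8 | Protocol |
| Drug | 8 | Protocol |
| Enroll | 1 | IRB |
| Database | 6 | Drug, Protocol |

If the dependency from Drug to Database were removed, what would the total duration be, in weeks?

Before: longest chain Protocol→Drug→Database = 4+8+6 = 18, finish 18.
Without Drug→Database, Database's earliest start moves from 12 to 4.
After: Protocol→IRB→Enroll = 4+8+1 = 13 → 13 weeks.

13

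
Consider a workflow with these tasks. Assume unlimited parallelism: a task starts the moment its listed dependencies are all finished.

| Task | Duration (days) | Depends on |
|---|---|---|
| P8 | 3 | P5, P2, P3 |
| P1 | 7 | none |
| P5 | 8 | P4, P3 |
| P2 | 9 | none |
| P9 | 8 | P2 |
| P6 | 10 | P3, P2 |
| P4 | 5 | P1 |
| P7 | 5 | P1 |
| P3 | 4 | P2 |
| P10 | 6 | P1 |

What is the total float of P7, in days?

12

P2→P3→P5→P8 = 9+4+8+3 = 24 sets the makespan at 24 days.
Longest path through P7: 12 days (earliest finish 12, latest finish 24).
Slack of P7 = 19 − 7 = 12 days.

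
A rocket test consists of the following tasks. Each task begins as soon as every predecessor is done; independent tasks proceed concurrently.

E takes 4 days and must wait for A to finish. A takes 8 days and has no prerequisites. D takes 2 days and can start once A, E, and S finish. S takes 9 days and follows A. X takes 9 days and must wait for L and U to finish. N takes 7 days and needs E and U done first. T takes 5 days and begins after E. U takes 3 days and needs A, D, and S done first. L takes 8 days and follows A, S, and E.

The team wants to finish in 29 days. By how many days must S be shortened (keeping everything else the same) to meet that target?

5

Current finish: 34 days; target: 29.
S is on every critical path, so each day cut from S cuts the finish by one (this holds down to a finish of 29).
Need 34 − 29 = 5 days off S → S becomes 4 days, finish becomes 29.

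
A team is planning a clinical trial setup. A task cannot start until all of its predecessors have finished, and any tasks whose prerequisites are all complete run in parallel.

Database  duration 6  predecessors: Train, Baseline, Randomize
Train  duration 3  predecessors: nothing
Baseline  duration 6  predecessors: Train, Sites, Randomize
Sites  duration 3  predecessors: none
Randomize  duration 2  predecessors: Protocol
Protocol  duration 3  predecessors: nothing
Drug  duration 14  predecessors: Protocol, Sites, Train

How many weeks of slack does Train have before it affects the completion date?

The longest chain is Protocol→Randomize→Baseline→Database = 3+2+6+6 = 17; overall finish 17 weeks.
Longest path through Train: 17 weeks (earliest finish 3, latest finish 3).
Slack of Train = 0 − 0 = 0 weeks.

0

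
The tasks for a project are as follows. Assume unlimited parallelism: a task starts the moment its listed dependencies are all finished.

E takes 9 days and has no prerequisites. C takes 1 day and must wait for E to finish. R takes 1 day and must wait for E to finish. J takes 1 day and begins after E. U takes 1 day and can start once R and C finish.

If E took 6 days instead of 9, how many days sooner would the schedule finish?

The binding path is E→C→U = 9+1+1 = 11; finish at 11 days.
E is on the critical path; changing it to 6 makes that path 8 days.
No other chain overtakes it, so the finish is 8 days.
Change in finish: 8 − 11 = -3 days.

3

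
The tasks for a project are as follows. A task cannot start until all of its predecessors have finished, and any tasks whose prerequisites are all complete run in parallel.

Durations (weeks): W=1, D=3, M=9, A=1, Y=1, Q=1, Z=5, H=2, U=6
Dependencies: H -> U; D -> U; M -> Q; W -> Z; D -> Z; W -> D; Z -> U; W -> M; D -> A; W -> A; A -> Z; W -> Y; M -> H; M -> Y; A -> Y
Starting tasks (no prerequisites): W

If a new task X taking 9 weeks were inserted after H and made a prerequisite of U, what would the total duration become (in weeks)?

Originally the project takes 18 weeks.
With X inserted, U now waits for max(Z, H, D, X).
New critical path: W→M→H→X→U = 1+9+2+9+6 = 27 ⇒ 27 weeks.

27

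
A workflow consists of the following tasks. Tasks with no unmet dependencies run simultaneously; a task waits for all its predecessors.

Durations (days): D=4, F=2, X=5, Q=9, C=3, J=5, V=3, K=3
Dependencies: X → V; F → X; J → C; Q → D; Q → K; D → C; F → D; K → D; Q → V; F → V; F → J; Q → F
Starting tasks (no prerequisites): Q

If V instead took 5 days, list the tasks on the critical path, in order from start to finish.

As given, the longest chain is Q→F→X→V = 9+2+5+3 = 19, so the finish is 19 days.
V lies on that path, so at 5 days the path becomes 21 days.
The critical path is still Q→F→X→V; finish is now 21 days.

Q, F, X, V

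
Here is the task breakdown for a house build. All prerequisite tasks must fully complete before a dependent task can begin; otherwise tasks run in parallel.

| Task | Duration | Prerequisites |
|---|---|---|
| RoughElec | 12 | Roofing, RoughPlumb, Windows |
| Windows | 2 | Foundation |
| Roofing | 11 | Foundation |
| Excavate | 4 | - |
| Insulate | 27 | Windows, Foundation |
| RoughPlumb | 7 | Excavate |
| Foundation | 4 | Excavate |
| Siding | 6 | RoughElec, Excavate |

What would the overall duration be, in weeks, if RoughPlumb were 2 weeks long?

37

Baseline: Excavate→Foundation→Roofing→RoughElec→Siding = 4+4+11+12+6 = 37 → 37 weeks.
RoughPlumb has 8 weeks of float (longest path through it is 29).
No other chain overtakes it, so the finish is 37 weeks.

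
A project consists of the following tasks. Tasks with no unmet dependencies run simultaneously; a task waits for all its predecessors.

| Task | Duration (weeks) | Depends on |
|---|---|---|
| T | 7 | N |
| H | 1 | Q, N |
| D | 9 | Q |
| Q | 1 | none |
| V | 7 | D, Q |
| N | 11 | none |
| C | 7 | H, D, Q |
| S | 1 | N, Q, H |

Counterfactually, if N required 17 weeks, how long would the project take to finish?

Actual critical path: N→H→C = 11+1+7 = 19 ⇒ 19 weeks.
N is on the critical path; changing it to 17 makes that path 25 weeks.
That remains the longest chain; total 25 weeks.

25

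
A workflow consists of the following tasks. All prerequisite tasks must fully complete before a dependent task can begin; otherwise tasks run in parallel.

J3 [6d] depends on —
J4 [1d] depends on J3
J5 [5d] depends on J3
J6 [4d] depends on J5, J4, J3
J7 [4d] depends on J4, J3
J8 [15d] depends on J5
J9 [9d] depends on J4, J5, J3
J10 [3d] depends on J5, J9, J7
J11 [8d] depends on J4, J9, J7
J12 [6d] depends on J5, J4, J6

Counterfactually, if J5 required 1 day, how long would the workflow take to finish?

24

Baseline: J3→J5→J9→J11 = 6+5+9+8 = 28 → 28 days.
J5 lies on that path, so at 1 day the path becomes 24 days.
Now J3→J4→J9→J11 = 6+1+9+8 = 24 is longest, so the finish becomes 24 days.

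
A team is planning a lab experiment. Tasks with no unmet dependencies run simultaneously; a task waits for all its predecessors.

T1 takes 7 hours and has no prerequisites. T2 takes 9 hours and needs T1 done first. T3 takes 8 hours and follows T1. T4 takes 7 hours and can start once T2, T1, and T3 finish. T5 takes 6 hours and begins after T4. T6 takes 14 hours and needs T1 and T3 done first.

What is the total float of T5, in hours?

0

The longest chain is T1→T2→T4→T5 = 7+9+7+6 = 29; overall finish 29 hours.
T5 finishes as early as 29 and must finish by 29.
Float = 29 − 29 = 0.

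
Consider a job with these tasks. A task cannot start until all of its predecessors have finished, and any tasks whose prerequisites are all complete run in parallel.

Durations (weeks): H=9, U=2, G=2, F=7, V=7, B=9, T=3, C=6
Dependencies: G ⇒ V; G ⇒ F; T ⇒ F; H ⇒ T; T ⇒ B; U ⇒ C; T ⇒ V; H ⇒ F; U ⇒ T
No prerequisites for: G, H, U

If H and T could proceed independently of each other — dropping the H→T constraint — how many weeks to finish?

Before: longest chain H→T→B = 9+3+9 = 21, finish 21.
Without H→T, T's earliest start moves from 9 to 2.
New critical path: H→F = 9+7 = 16 ⇒ 16 weeks.

16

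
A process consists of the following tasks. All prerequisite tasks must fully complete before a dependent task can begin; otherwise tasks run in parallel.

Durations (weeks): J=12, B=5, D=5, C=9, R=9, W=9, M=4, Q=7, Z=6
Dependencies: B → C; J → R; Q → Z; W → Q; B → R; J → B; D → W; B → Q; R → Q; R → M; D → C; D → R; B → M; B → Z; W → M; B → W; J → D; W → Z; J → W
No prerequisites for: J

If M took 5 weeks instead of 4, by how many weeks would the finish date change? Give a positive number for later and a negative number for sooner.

The binding path is J→B→R→Q→Z = 12+5+9+7+6 = 39; finish at 39 weeks.
M has 9 weeks of float (longest path through it is 30).
That remains the longest chain; total 39 weeks.
Change in finish: 39 − 39 = +0 weeks.

0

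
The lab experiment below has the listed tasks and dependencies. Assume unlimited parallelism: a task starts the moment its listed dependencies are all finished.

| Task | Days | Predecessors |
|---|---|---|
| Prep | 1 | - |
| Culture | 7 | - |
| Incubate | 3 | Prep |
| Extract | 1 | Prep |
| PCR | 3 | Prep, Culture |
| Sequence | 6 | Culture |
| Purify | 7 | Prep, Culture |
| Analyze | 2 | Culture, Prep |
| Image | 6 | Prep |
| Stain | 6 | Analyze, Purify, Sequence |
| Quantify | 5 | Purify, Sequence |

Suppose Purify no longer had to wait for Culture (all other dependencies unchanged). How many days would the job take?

Original critical path: Culture→Purify→Stain = 7+7+6 = 20 ⇒ 20 days.
Without Culture→Purify, Purify's earliest start moves from 7 to 1.
After: Culture→Sequence→Stain = 7+6+6 = 19 → 19 days.

19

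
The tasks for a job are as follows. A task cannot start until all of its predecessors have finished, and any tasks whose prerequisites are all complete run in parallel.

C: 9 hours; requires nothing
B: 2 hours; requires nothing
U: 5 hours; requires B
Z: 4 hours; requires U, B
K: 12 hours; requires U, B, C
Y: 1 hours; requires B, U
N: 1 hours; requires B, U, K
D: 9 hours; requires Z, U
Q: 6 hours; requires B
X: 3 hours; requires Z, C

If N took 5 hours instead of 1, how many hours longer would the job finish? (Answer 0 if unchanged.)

4

As given, the longest chain is C→K→N = 9+12+1 = 22, so the finish is 22 hours.
N lies on that path, so at 5 hours the path becomes 26 hours.
The critical path is still C→K→N; finish is now 26 hours.
Change in finish: 26 − 22 = +4 hours.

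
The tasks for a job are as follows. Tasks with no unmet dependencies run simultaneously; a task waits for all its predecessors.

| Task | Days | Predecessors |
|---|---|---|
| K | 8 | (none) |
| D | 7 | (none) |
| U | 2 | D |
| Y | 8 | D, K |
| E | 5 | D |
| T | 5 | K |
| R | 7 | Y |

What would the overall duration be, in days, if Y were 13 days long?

28

The binding path is K→Y→R = 8+8+7 = 23; finish at 23 days.
Since Y is critical, the +5 change carries straight to that chain (now 28 days).
The critical path is still K→Y→R; finish is now 28 days.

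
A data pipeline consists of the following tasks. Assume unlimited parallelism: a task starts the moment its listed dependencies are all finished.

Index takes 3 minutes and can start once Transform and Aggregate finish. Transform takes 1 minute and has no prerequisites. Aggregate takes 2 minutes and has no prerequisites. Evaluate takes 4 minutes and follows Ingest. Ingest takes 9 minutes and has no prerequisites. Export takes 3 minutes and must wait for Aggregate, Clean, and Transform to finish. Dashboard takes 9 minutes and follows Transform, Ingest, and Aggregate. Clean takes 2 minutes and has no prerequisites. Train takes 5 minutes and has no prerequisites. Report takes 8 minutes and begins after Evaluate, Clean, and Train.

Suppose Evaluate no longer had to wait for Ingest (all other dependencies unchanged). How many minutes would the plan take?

Original critical path: Ingest→Evaluate→Report = 9+4+8 = 21 ⇒ 21 minutes.
Without Ingest→Evaluate, Evaluate's earliest start moves from 9 to 0.
New critical path: Ingest→Dashboard = 9+9 = 18 ⇒ 18 minutes.

18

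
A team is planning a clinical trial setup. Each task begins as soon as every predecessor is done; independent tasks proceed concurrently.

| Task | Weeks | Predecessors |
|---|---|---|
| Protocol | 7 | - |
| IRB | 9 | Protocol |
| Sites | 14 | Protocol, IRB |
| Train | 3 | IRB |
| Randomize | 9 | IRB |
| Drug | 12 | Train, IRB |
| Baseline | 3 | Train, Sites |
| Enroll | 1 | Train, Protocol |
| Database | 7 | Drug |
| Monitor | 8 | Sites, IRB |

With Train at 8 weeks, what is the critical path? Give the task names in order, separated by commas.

Critical path before the change: Protocol→IRB→Train→Drug→Database = 7+9+3+12+7 = 38 giving 38 weeks.
Train lies on that path, so at 8 weeks the path becomes 43 weeks.
The critical path is still Protocol→IRB→Train→Drug→Database; finish is now 43 weeks.

Protocol, IRB, Train, Drug, Database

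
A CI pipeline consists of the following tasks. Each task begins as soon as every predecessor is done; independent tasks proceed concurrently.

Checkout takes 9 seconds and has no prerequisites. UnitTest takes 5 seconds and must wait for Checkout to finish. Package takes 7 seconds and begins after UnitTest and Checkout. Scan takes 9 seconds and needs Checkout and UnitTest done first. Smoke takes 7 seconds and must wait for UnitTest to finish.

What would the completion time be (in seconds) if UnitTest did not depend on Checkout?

Original critical path: Checkout→UnitTest→Scan = 9+5+9 = 23 ⇒ 23 seconds.
Without Checkout→UnitTest, UnitTest's earliest start moves from 9 to 0.
New critical path: Checkout→Scan = 9+9 = 18 ⇒ 18 seconds.

18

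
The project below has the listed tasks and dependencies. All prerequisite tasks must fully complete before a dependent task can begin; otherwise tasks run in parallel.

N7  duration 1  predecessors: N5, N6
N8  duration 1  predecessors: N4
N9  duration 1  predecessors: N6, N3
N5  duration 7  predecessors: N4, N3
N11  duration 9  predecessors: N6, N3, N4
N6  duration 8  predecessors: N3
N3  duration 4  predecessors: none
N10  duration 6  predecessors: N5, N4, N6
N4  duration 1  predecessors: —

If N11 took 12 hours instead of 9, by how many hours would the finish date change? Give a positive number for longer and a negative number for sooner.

3

Baseline: N3→N6→N11 = 4+8+9 = 21 → 21 hours.
N11 lies on that path, so at 12 hours the path becomes 24 hours.
No other chain overtakes it, so the finish is 24 hours.
Change in finish: 24 − 21 = +3 hours.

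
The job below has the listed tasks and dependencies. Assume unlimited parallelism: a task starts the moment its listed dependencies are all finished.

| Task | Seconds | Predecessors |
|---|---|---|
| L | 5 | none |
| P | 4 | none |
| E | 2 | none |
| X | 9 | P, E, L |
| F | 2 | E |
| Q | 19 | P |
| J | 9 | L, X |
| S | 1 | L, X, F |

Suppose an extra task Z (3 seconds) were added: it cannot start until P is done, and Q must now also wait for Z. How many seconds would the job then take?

Originally the job takes 23 seconds.
With Z inserted, Q now waits for max(P, Z).
New critical path: P→Z→Q = 4+3+19 = 26 ⇒ 26 seconds.

26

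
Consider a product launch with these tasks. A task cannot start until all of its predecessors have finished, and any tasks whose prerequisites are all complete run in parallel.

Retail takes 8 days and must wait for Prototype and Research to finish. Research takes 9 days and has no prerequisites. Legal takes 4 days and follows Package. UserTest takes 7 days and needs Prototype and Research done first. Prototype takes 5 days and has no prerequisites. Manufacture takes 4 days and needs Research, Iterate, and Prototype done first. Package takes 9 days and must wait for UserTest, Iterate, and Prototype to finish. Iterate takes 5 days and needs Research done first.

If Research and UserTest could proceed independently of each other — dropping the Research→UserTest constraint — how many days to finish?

Original critical path: Research→UserTest→Package→Legal = 9+7+9+4 = 29 ⇒ 29 days.
Without Research→UserTest, UserTest's earliest start moves from 9 to 5.
After: Research→Iterate→Package→Legal = 9+5+9+4 = 27 → 27 days.

27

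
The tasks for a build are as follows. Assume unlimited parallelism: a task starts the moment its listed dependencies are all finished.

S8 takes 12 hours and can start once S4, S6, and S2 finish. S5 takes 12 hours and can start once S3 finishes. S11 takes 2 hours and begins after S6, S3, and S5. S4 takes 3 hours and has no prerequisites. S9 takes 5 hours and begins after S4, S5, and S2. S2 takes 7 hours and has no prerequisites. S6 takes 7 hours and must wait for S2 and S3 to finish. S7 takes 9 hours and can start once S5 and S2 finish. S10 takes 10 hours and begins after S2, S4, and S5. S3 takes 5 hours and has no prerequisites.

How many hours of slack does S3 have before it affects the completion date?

Critical path: S3→S5→S10 = 5+12+10 = 27, so the finish is 27 hours.
S3 finishes as early as 5 and must finish by 5.
So S3 can slip 5 − 5 = 0 hours.

0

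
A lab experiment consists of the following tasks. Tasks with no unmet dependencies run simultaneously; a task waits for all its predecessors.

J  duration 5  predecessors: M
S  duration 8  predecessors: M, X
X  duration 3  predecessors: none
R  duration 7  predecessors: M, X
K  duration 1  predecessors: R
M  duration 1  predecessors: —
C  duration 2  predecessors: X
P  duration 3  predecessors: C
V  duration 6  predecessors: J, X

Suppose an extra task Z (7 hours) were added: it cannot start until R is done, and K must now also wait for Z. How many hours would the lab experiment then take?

18

Originally the lab experiment takes 12 hours.
With Z inserted, K now waits for max(R, Z).
New critical path: X→R→Z→K = 3+7+7+1 = 18 ⇒ 18 hours.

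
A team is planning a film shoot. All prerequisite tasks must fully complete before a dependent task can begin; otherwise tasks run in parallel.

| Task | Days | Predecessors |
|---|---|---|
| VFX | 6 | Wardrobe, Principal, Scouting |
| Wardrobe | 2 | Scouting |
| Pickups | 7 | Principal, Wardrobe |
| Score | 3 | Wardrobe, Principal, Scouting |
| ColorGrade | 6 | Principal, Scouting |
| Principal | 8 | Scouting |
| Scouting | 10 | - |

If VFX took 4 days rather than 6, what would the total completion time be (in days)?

25

As given, the longest chain is Scouting→Principal→Pickups = 10+8+7 = 25, so the finish is 25 days.
The longest path through VFX is only 24 days, so VFX has float 1.
The critical path is still Scouting→Principal→Pickups; finish is now 25 days.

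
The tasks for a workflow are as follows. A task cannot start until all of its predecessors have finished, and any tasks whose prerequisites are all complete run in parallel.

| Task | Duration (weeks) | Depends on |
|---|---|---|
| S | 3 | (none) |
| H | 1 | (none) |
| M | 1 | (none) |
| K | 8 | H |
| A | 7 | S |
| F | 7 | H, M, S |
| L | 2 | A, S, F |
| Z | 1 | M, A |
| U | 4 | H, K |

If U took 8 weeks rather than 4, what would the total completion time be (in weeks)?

17

Baseline: H→K→U = 1+8+4 = 13 → 13 weeks.
U lies on that path, so at 8 weeks the path becomes 17 weeks.
That remains the longest chain; total 17 weeks.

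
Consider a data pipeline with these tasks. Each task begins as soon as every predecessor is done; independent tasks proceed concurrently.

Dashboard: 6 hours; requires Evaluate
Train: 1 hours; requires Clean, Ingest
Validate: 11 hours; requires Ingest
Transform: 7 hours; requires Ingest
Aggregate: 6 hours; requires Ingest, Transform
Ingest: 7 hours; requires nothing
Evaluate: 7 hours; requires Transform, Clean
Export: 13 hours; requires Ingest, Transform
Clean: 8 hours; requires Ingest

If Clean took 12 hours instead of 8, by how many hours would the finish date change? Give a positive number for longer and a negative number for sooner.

The binding path is Ingest→Clean→Evaluate→Dashboard = 7+8+7+6 = 28; finish at 28 hours.
Clean lies on that path, so at 12 hours the path becomes 32 hours.
That remains the longest chain; total 32 hours.
Change in finish: 32 − 28 = +4 hours.

4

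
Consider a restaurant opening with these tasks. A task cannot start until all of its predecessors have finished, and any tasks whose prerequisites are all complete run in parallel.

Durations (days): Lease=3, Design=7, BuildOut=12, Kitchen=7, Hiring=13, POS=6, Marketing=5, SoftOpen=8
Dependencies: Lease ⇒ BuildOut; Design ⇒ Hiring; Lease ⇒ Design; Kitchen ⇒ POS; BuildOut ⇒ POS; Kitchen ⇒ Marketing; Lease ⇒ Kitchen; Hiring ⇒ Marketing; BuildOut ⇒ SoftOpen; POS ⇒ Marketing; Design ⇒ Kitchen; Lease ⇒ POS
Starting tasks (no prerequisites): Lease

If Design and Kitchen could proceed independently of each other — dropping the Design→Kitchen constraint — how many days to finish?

Original critical path: Lease→Design→Kitchen→POS→Marketing = 3+7+7+6+5 = 28 ⇒ 28 days.
Without Design→Kitchen, Kitchen's earliest start moves from 10 to 3.
After: Lease→Design→Hiring→Marketing = 3+7+13+5 = 28 → 28 days.

28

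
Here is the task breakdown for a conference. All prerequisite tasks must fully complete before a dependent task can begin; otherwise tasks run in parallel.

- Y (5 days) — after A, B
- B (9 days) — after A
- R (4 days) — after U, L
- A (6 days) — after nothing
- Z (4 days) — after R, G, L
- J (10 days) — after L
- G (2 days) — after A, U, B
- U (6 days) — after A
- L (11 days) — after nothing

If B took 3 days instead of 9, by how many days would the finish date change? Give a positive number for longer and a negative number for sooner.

Baseline: A→B→G→Z = 6+9+2+4 = 21 → 21 days.
B is on the critical path; changing it to 3 makes that path 15 days.
New critical path: L→J = 11+10 = 21 ⇒ 21 days.
Change in finish: 21 − 21 = +0 days.

0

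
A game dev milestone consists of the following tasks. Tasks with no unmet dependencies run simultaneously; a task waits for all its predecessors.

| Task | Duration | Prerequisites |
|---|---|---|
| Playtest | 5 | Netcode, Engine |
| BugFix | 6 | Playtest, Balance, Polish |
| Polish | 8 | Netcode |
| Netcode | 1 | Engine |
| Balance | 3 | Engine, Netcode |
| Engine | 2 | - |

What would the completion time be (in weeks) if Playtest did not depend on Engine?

17

With the dependency in place, Engine→Netcode→Polish→BugFix = 2+1+8+6 = 17 sets the finish at 17 weeks.
Dropping Engine→Playtest doesn't change Playtest's earliest start (3); another predecessor still binds.
The longest chain is now Engine→Netcode→Polish→BugFix = 2+1+8+6 = 17, so the plan takes 17 weeks.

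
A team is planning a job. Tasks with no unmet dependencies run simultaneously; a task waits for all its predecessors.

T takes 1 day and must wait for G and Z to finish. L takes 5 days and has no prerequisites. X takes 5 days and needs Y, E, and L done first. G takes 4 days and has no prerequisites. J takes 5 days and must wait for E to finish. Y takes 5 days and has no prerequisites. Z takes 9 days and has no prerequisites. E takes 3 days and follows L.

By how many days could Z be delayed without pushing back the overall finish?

3

The longest chain is L→E→X = 5+3+5 = 13; overall finish 13 days.
The longest chain containing Z totals 10 days.
Slack of Z = 3 − 0 = 3 days.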